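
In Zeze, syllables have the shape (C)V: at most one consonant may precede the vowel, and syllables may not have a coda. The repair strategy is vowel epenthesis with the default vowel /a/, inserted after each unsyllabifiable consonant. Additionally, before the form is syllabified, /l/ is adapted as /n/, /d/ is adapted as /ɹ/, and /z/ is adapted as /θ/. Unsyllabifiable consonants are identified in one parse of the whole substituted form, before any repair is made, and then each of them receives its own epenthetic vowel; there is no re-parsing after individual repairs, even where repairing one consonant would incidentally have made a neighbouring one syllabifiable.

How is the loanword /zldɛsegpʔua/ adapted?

Substitution: /z/ → /θ/, /l/ → /n/, /d/ → /ɹ/, giving /θnɹɛsegpʔua/.
Syllabifying with onset maximization leaves /θ/, /n/, /g/, /p/ stranded (no codas are permitted; onsets are limited to one consonant).
Epenthesis after each stranded consonant: /θ/ → /θa/, /n/ → /na/, /g/ → /ga/, /p/ → /pa/.

θanaɹɛsegapaʔua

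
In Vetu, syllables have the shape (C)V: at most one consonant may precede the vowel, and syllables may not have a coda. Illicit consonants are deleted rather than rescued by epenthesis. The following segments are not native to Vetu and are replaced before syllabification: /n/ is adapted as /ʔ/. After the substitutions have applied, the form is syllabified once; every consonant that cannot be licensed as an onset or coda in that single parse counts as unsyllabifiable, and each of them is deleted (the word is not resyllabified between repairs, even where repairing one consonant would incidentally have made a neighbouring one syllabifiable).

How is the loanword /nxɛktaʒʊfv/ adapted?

Substitution: /n/ → /ʔ/, giving /ʔxɛktaʒʊfv/.
The consonants /ʔ/, /k/, /f/, /v/ cannot be parsed into a legal (C)V syllable (no codas are permitted; onsets are limited to one consonant).
Each unlicensed consonant is deleted: /ʔ/, /k/, /f/, /v/.

xɛtaʒʊ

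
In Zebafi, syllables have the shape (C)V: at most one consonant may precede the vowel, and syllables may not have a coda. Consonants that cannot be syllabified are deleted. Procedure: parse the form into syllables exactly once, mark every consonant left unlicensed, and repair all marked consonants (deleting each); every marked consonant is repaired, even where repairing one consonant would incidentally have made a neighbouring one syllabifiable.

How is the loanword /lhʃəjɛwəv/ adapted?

ʃəjɛwə

The consonants /l/, /h/, /v/ cannot be parsed into a legal (C)V syllable (no codas are permitted; onsets are limited to one consonant).
Deleting the stranded consonants removes /l/, /h/, /v/.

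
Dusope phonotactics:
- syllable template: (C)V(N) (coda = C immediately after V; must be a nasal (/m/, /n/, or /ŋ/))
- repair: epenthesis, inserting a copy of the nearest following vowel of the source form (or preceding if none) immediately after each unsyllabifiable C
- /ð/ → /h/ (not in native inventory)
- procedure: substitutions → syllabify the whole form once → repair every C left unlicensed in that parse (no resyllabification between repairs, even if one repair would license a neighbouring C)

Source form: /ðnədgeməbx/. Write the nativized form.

Substitution: /ð/ → /h/, giving /hnədgeməbx/.
Syllabifying with onset maximization leaves /h/, /d/, /b/, /x/ stranded (only a nasal (/m/, /n/, or /ŋ/) is licensed in coda position; onsets are limited to one consonant).
Epenthesis after each stranded consonant: /h/ → /hə/, /d/ → /de/, /b/ → /bə/, /x/ → /xə/.

hənədegeməbəxə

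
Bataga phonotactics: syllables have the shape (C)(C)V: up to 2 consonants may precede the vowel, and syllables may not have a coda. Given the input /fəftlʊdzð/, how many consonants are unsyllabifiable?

Syllabifying with onset maximization leaves /f/, /d/, /z/, /ð/ stranded (no codas are permitted; onsets may contain at most 2 consonants).

4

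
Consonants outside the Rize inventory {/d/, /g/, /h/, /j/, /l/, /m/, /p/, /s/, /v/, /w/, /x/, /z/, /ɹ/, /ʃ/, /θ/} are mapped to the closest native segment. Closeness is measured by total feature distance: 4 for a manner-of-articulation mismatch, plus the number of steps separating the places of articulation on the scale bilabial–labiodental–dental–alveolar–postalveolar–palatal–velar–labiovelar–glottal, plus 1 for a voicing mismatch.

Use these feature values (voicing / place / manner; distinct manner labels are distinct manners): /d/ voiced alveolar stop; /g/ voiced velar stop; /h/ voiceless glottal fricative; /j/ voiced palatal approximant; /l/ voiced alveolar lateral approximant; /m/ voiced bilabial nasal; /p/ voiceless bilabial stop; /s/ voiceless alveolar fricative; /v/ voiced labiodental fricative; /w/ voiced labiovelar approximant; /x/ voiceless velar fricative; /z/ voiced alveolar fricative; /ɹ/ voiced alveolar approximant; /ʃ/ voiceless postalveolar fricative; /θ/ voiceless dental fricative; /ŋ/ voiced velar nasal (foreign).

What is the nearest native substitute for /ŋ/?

g

/g/ is closest: manner differs (nasal→stop, +4), place distance 0 (velar→velar), same voicing; total 4. Next closest is /j/ at distance 5.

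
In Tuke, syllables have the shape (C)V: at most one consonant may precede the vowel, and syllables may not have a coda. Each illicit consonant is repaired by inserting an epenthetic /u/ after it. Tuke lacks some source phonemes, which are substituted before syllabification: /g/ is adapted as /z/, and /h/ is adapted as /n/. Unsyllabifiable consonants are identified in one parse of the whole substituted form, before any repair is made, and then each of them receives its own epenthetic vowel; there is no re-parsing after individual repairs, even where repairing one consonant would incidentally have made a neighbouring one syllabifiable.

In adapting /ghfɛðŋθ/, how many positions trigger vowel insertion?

After substitution the input is /znfɛðŋθ/.
The unsyllabifiable consonants are /z/, /n/, /ð/, /ŋ/, /θ/; each receives one epenthetic vowel.

5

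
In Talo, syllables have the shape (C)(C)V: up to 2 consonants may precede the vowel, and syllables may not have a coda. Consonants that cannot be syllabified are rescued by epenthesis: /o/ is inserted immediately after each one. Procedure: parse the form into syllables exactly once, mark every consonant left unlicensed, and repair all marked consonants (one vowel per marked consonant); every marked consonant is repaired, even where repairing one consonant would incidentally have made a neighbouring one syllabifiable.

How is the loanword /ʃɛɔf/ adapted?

Syllabifying with onset maximization leaves /f/ stranded (no codas are permitted; onsets may contain at most 2 consonants).
Epenthesis after each stranded consonant: /f/ → /fo/.

ʃɛɔfo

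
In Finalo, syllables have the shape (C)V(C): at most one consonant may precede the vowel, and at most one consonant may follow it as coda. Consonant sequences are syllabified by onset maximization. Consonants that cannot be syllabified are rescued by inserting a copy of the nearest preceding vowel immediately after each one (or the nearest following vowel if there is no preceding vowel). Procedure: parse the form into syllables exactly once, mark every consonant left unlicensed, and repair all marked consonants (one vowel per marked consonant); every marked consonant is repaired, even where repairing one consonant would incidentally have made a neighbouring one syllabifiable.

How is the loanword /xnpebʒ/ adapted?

xenepebʒe

Under (C)V(C), the unsyllabifiable consonants are /x/, /n/, /ʒ/ (at most one coda consonant is licensed; onsets are limited to one consonant).
Inserting the epenthetic vowel yields /x/ → /xe/, /n/ → /ne/, /ʒ/ → /ʒe/.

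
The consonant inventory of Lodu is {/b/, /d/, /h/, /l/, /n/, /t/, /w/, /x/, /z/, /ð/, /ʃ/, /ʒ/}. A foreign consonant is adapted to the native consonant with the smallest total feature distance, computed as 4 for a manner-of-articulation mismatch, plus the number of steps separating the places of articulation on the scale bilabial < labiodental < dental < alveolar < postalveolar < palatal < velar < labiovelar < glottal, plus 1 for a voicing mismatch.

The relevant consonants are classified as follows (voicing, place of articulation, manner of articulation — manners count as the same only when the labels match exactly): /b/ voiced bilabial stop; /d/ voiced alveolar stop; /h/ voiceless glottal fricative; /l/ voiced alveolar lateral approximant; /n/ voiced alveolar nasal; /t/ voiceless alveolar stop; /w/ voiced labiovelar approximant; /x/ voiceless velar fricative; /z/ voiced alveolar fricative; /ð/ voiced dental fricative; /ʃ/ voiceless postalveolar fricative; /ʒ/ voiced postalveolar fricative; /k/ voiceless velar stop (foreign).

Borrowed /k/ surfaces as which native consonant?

t

/t/ is closest: same manner (stop), place distance 3 (velar→alveolar), same voicing; total 3. Next closest is /d/ at distance 4.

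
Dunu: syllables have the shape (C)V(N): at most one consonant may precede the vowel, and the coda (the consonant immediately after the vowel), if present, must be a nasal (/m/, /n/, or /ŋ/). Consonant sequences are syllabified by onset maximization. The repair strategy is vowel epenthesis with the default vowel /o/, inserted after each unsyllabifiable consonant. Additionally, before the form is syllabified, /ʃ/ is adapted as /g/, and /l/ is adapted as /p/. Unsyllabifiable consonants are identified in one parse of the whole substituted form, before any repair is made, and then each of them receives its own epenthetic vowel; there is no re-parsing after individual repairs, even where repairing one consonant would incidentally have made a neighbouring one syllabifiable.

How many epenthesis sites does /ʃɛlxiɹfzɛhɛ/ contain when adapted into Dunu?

After substitution the input is /gɛpxiɹfzɛhɛ/.
The unsyllabifiable consonants are /p/, /ɹ/, /f/; each receives one epenthetic vowel.

3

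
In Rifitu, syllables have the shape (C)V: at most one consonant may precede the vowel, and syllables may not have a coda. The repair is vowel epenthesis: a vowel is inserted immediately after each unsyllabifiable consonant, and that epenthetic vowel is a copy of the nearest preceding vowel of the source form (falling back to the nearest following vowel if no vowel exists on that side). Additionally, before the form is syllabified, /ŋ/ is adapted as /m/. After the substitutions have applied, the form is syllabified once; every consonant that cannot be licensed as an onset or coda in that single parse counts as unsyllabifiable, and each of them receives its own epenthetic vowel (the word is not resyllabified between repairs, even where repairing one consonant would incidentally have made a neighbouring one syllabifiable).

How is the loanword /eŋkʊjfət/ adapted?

Substitution: /ŋ/ → /m/, giving /emkʊjfət/.
Under (C)V, the unsyllabifiable consonants are /m/, /j/, /t/ (no codas are permitted; onsets are limited to one consonant).
Inserting the epenthetic vowel yields /m/ → /me/, /j/ → /jʊ/, /t/ → /tə/.

emekʊjʊfətə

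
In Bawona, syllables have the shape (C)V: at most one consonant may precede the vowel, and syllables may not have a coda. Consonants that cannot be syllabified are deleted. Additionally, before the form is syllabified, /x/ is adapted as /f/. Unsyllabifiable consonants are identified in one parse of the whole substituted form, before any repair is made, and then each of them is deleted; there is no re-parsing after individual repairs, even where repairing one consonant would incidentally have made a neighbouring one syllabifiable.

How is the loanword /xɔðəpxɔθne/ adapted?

Substitution: /x/ → /f/, giving /fɔðəpfɔθne/.
Syllabifying with onset maximization leaves /p/, /θ/ stranded (no codas are permitted; onsets are limited to one consonant).
Deleting the stranded consonants removes /p/, /θ/.

fɔðəfɔne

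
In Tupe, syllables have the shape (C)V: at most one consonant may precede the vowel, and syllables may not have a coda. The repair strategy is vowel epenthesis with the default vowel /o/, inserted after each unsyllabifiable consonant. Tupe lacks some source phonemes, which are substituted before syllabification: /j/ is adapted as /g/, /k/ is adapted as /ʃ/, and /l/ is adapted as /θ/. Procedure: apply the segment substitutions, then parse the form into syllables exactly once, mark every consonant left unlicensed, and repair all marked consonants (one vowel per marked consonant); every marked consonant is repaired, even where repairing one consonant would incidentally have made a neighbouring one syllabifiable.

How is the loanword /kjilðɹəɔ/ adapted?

ʃogiθoðoɹəɔ

Substitution: /k/ → /ʃ/, /j/ → /g/, /l/ → /θ/, giving /ʃgiθðɹəɔ/.
Under (C)V, the unsyllabifiable consonants are /ʃ/, /θ/, /ð/ (no codas are permitted; onsets are limited to one consonant).
Inserting the epenthetic vowel yields /ʃ/ → /ʃo/, /θ/ → /θo/, /ð/ → /ðo/.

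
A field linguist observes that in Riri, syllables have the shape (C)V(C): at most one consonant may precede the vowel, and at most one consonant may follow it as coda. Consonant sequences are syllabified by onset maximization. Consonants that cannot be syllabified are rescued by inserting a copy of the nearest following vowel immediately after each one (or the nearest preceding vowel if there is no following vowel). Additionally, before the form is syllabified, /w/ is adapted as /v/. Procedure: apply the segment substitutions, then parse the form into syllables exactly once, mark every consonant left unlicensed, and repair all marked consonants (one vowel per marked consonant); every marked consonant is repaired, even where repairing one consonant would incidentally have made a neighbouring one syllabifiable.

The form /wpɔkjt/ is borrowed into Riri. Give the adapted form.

vɔpɔkjɔtɔ

Substitution: /w/ → /v/, giving /vpɔkjt/.
Under (C)V(C), the unsyllabifiable consonants are /v/, /j/, /t/ (at most one coda consonant is licensed; onsets are limited to one consonant).
Inserting the epenthetic vowel yields /v/ → /vɔ/, /j/ → /jɔ/, /t/ → /tɔ/.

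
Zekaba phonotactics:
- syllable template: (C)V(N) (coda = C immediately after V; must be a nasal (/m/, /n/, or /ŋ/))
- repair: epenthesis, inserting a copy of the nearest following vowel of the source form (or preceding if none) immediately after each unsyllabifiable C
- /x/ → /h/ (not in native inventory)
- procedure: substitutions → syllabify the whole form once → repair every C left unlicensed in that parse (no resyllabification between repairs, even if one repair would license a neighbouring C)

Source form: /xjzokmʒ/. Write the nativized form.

hojozokomoʒo

Substitution: /x/ → /h/, giving /hjzokmʒ/.
Under (C)V(N), the unsyllabifiable consonants are /h/, /j/, /k/, /m/, /ʒ/ (only a nasal (/m/, /n/, or /ŋ/) is licensed in coda position; onsets are limited to one consonant).
Epenthesis after each stranded consonant: /h/ → /ho/, /j/ → /jo/, /k/ → /ko/, /m/ → /mo/, /ʒ/ → /ʒo/.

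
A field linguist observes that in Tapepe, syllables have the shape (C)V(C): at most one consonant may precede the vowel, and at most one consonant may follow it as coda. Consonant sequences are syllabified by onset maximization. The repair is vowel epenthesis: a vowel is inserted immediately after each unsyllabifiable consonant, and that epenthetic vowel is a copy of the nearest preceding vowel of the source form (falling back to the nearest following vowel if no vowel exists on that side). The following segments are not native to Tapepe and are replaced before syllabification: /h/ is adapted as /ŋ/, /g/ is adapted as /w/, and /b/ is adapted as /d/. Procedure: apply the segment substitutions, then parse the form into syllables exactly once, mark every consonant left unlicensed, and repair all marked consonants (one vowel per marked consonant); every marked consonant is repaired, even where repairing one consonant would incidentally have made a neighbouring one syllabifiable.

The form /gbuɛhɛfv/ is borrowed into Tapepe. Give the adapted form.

Substitution: /g/ → /w/, /b/ → /d/, /h/ → /ŋ/, giving /wduɛŋɛfv/.
The consonants /w/, /v/ cannot be parsed into a legal (C)V(C) syllable (at most one coda consonant is licensed; onsets are limited to one consonant).
Inserting the epenthetic vowel yields /w/ → /wu/, /v/ → /vɛ/.

wuduɛŋɛfvɛ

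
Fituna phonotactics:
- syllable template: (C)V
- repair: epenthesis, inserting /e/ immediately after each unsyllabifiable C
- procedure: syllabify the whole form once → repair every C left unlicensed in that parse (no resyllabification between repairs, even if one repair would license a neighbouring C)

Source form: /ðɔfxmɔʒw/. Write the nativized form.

ðɔfexemɔʒewe

The consonants /f/, /x/, /ʒ/, /w/ cannot be parsed into a legal (C)V syllable (no codas are permitted; onsets are limited to one consonant).
Epenthesis after each stranded consonant: /f/ → /fe/, /x/ → /xe/, /ʒ/ → /ʒe/, /w/ → /we/.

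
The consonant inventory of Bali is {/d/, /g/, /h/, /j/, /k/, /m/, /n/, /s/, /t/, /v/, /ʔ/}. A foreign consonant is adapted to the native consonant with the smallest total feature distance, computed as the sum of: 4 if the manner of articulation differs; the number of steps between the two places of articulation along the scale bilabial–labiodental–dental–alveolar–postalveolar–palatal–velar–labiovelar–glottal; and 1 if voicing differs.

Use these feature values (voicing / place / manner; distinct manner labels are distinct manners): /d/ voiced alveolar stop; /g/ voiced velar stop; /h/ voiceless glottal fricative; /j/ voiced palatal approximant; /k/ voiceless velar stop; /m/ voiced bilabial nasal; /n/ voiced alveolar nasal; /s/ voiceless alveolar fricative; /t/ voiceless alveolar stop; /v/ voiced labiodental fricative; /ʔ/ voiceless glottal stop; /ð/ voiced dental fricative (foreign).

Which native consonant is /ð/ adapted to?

/v/ is closest: same manner (fricative), place distance 1 (dental→labiodental), same voicing; total 1. Next closest is /s/ at distance 2.

v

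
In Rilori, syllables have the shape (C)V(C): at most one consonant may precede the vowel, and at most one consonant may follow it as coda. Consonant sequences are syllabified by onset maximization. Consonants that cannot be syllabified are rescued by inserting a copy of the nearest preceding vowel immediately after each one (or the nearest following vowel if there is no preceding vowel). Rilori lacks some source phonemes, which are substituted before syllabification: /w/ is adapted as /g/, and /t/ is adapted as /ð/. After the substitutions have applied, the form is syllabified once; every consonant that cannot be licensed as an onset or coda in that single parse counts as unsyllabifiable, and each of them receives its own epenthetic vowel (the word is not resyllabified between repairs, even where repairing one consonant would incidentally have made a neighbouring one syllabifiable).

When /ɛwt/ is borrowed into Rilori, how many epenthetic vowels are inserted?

1

After substitution the input is /ɛgð/.
The unsyllabifiable consonants are /ð/; each receives one epenthetic vowel.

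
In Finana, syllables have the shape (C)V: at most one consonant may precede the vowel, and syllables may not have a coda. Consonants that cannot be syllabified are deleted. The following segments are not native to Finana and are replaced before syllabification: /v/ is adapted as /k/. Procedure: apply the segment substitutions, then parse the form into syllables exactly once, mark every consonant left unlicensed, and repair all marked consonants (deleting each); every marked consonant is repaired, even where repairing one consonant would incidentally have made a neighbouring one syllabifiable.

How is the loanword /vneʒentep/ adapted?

neʒete

Substitution: /v/ → /k/, giving /kneʒentep/.
Syllabifying with onset maximization leaves /k/, /n/, /p/ stranded (no codas are permitted; onsets are limited to one consonant).
Each unlicensed consonant is deleted: /k/, /n/, /p/.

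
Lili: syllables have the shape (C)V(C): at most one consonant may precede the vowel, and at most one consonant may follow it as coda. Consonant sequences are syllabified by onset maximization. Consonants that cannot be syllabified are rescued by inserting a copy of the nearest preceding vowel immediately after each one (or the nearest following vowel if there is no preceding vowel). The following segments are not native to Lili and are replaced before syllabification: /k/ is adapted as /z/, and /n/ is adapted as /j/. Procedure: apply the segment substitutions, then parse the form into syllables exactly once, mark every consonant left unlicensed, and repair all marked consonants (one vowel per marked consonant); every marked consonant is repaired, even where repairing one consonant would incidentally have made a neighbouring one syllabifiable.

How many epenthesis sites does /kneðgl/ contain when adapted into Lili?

3

After substitution the input is /zjeðgl/.
The unsyllabifiable consonants are /z/, /g/, /l/; each receives one epenthetic vowel.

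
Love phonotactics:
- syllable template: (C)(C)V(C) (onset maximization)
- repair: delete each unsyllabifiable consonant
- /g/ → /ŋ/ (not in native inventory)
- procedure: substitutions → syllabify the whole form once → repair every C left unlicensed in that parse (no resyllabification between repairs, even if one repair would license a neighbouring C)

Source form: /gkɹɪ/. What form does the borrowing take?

kɹɪ

Substitution: /g/ → /ŋ/, giving /ŋkɹɪ/.
Syllabifying with onset maximization leaves /ŋ/ stranded (at most one coda consonant is licensed; onsets may contain at most 2 consonants).
Each unlicensed consonant is deleted: /ŋ/.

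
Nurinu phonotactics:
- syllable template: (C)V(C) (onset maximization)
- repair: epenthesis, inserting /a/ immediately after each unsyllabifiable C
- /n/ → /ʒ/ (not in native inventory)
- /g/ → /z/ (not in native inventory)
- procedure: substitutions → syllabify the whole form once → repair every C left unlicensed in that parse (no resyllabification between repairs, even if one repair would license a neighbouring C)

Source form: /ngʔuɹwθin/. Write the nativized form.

ʒazaʔuɹwaθiʒ

Substitution: /n/ → /ʒ/, /g/ → /z/, giving /ʒzʔuɹwθiʒ/.
Syllabifying with onset maximization leaves /ʒ/, /z/, /w/ stranded (at most one coda consonant is licensed; onsets are limited to one consonant).
Inserting the epenthetic vowel yields /ʒ/ → /ʒa/, /z/ → /za/, /w/ → /wa/.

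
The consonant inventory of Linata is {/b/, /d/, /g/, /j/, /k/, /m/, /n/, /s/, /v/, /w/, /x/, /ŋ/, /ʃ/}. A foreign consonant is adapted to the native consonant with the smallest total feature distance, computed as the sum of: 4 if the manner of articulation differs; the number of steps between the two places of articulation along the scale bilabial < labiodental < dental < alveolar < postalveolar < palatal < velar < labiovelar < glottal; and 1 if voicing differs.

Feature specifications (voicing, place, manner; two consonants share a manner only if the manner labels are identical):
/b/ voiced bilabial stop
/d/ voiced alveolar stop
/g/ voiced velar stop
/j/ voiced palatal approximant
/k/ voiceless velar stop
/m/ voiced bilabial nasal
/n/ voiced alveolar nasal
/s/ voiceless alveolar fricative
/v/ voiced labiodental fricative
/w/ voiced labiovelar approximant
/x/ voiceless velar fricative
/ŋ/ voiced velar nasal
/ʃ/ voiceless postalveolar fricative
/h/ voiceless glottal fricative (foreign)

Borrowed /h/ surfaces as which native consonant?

/x/ is closest: same manner (fricative), place distance 2 (glottal→velar), same voicing; total 2. Next closest is /ʃ/ at distance 4.

x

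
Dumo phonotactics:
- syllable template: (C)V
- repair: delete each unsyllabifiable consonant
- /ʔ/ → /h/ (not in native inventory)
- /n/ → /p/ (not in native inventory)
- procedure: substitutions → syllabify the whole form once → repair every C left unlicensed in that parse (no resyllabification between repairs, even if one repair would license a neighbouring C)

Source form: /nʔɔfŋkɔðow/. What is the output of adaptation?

hɔkɔðo

Substitution: /n/ → /p/, /ʔ/ → /h/, giving /phɔfŋkɔðow/.
Syllabifying with onset maximization leaves /p/, /f/, /ŋ/, /w/ stranded (no codas are permitted; onsets are limited to one consonant).
Deletion applies to /p/, /f/, /ŋ/, /w/.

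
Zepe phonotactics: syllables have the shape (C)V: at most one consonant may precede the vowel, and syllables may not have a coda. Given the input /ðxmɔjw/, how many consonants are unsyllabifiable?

4

Under (C)V, the unsyllabifiable consonants are /ð/, /x/, /j/, /w/ (no codas are permitted; onsets are limited to one consonant).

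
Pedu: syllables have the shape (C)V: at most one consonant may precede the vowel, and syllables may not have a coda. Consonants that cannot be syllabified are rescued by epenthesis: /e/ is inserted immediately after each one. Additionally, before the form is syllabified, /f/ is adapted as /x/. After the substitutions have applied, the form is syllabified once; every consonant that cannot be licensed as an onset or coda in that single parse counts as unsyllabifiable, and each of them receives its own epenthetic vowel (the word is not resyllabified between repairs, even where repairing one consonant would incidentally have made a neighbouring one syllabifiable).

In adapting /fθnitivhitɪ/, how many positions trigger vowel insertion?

After substitution the input is /xθnitivhitɪ/.
The unsyllabifiable consonants are /x/, /θ/, /v/; each receives one epenthetic vowel.

3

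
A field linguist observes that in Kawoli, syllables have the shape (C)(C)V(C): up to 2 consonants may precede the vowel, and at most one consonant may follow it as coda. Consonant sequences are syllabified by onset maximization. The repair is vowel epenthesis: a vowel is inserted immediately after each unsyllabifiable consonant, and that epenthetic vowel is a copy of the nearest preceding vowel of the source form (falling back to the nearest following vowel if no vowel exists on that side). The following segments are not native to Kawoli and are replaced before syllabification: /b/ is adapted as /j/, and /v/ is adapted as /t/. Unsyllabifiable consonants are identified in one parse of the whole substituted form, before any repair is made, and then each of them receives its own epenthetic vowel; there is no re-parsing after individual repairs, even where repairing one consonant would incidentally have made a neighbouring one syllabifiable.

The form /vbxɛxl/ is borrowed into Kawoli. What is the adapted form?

Substitution: /v/ → /t/, /b/ → /j/, giving /tjxɛxl/.
The consonants /t/, /l/ cannot be parsed into a legal (C)(C)V(C) syllable (at most one coda consonant is licensed; onsets may contain at most 2 consonants).
Inserting the epenthetic vowel yields /t/ → /tɛ/, /l/ → /lɛ/.

tɛjxɛxlɛ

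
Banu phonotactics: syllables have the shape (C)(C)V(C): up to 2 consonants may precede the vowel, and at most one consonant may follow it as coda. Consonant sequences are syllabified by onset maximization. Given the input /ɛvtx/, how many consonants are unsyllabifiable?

2

Under (C)(C)V(C), the unsyllabifiable consonants are /t/, /x/ (at most one coda consonant is licensed; onsets may contain at most 2 consonants).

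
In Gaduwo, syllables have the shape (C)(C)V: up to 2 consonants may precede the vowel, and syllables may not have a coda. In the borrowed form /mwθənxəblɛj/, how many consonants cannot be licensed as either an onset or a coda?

Under (C)(C)V, the unsyllabifiable consonants are /m/, /j/ (no codas are permitted; onsets may contain at most 2 consonants).

2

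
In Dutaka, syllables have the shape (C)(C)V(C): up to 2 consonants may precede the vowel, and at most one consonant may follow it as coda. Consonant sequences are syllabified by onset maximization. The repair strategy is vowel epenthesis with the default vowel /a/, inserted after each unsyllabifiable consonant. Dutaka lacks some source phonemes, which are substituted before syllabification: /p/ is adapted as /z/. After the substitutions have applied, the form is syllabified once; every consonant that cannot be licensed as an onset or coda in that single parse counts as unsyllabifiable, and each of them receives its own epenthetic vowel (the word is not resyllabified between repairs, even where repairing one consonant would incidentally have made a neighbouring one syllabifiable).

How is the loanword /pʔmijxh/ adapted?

zaʔmijxaha

Substitution: /p/ → /z/, giving /zʔmijxh/.
Syllabifying with onset maximization leaves /z/, /x/, /h/ stranded (at most one coda consonant is licensed; onsets may contain at most 2 consonants).
Epenthesis after each stranded consonant: /z/ → /za/, /x/ → /xa/, /h/ → /ha/.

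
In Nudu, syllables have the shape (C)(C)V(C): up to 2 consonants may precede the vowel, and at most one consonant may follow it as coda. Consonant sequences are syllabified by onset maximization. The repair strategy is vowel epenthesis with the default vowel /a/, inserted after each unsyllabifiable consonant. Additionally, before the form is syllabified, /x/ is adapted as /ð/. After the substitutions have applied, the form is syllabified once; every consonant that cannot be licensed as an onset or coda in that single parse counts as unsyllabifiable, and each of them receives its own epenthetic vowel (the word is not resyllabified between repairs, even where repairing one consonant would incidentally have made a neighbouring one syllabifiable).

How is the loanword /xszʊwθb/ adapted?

ðaszʊwθaba

Substitution: /x/ → /ð/, giving /ðszʊwθb/.
The consonants /ð/, /θ/, /b/ cannot be parsed into a legal (C)(C)V(C) syllable (at most one coda consonant is licensed; onsets may contain at most 2 consonants).
Epenthesis after each stranded consonant: /ð/ → /ða/, /θ/ → /θa/, /b/ → /ba/.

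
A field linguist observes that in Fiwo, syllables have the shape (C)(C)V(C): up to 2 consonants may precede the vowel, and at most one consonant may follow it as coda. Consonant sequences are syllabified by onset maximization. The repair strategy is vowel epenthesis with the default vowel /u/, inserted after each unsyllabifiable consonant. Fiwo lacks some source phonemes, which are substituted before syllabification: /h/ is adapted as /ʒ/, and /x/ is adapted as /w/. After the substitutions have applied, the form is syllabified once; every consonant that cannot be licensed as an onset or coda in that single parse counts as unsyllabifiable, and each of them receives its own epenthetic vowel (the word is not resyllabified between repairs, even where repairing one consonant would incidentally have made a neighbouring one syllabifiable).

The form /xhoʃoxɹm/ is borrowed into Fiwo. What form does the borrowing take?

wʒoʃowɹumu

Substitution: /x/ → /w/, /h/ → /ʒ/, giving /wʒoʃowɹm/.
Under (C)(C)V(C), the unsyllabifiable consonants are /ɹ/, /m/ (at most one coda consonant is licensed; onsets may contain at most 2 consonants).
Inserting the epenthetic vowel yields /ɹ/ → /ɹu/, /m/ → /mu/.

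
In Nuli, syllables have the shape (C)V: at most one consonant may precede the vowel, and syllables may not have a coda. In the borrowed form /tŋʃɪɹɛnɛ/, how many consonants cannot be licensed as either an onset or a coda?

Under (C)V, the unsyllabifiable consonants are /t/, /ŋ/ (no codas are permitted; onsets are limited to one consonant).

2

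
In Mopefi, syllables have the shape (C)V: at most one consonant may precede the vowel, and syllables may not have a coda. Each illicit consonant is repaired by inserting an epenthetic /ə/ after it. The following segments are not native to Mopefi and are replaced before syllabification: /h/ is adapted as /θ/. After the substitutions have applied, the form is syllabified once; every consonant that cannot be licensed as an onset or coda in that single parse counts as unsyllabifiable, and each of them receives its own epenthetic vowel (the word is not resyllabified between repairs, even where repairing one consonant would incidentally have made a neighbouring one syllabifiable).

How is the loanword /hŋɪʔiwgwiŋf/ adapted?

θəŋɪʔiwəgəwiŋəfə

Substitution: /h/ → /θ/, giving /θŋɪʔiwgwiŋf/.
Syllabifying with onset maximization leaves /θ/, /w/, /g/, /ŋ/, /f/ stranded (no codas are permitted; onsets are limited to one consonant).
Each unlicensed consonant becomes the onset of a new syllable: /θ/ → /θə/, /w/ → /wə/, /g/ → /gə/, /ŋ/ → /ŋə/, /f/ → /fə/.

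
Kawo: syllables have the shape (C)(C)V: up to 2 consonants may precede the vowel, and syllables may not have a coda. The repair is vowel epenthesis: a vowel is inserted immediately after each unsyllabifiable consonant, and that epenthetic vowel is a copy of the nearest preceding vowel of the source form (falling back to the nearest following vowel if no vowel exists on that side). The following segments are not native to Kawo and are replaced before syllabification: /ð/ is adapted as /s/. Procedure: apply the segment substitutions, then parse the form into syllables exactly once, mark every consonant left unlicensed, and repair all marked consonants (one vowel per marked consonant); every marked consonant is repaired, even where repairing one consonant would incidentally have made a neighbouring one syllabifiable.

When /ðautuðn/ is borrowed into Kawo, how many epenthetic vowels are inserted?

After substitution the input is /sautusn/.
The unsyllabifiable consonants are /s/, /n/; each receives one epenthetic vowel.

2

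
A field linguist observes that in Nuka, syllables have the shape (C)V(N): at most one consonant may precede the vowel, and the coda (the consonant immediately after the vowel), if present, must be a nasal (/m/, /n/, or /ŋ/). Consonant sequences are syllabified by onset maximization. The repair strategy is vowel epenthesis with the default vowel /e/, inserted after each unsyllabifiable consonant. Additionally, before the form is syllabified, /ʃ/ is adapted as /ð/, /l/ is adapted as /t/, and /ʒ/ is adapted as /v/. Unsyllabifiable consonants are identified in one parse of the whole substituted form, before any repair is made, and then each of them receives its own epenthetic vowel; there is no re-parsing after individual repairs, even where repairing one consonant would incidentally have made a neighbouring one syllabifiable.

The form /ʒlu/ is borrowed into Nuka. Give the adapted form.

vetu

Substitution: /ʒ/ → /v/, /l/ → /t/, giving /vtu/.
The consonants /v/ cannot be parsed into a legal (C)V(N) syllable (only a nasal (/m/, /n/, or /ŋ/) is licensed in coda position; onsets are limited to one consonant).
Inserting the epenthetic vowel yields /v/ → /ve/.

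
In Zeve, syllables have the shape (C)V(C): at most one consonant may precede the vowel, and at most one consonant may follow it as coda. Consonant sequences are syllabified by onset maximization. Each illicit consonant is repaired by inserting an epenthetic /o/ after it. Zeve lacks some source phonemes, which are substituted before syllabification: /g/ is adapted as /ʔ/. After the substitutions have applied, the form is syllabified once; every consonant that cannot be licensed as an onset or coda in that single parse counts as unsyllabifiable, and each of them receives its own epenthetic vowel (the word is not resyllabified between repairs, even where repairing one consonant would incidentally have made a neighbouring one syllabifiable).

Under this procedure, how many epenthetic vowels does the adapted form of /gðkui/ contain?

2

After substitution the input is /ʔðkui/.
The unsyllabifiable consonants are /ʔ/, /ð/; each receives one epenthetic vowel.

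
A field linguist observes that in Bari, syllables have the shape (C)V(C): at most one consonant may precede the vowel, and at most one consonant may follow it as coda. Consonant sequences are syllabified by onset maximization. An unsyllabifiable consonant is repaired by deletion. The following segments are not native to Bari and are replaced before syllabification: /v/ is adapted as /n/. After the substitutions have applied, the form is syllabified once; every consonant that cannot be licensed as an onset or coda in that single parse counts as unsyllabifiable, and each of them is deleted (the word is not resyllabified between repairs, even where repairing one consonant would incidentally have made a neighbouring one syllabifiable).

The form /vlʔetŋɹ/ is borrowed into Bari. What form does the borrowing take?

ʔet

Substitution: /v/ → /n/, giving /nlʔetŋɹ/.
Under (C)V(C), the unsyllabifiable consonants are /n/, /l/, /ŋ/, /ɹ/ (at most one coda consonant is licensed; onsets are limited to one consonant).
Deleting the stranded consonants removes /n/, /l/, /ŋ/, /ɹ/.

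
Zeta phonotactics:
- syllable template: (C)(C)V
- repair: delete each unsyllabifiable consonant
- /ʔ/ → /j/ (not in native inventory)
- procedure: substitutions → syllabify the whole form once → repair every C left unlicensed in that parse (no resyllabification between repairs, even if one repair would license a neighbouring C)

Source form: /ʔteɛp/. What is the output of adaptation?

Substitution: /ʔ/ → /j/, giving /jteɛp/.
Syllabifying with onset maximization leaves /p/ stranded (no codas are permitted; onsets may contain at most 2 consonants).
Deletion applies to /p/.

jteɛ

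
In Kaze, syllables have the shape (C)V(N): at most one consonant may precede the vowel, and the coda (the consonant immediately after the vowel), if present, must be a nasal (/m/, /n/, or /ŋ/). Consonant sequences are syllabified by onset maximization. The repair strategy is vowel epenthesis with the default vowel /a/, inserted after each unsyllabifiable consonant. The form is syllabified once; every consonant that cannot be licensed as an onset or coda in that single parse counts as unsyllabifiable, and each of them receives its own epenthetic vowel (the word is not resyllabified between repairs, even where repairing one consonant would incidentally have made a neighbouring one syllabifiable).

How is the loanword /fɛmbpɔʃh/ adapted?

fɛmbapɔʃaha

The consonants /b/, /ʃ/, /h/ cannot be parsed into a legal (C)V(N) syllable (only a nasal (/m/, /n/, or /ŋ/) is licensed in coda position; onsets are limited to one consonant).
Inserting the epenthetic vowel yields /b/ → /ba/, /ʃ/ → /ʃa/, /h/ → /ha/.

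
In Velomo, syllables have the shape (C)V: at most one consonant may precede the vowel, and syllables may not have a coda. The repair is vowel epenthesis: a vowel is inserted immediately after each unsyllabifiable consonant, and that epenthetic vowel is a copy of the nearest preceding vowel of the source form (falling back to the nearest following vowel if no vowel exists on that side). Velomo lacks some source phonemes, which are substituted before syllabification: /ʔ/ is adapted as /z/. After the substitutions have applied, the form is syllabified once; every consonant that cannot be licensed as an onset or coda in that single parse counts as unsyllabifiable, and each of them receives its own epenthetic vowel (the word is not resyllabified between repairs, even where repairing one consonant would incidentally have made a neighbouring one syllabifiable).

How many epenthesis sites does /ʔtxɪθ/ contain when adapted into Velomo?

After substitution the input is /ztxɪθ/.
The unsyllabifiable consonants are /z/, /t/, /θ/; each receives one epenthetic vowel.

3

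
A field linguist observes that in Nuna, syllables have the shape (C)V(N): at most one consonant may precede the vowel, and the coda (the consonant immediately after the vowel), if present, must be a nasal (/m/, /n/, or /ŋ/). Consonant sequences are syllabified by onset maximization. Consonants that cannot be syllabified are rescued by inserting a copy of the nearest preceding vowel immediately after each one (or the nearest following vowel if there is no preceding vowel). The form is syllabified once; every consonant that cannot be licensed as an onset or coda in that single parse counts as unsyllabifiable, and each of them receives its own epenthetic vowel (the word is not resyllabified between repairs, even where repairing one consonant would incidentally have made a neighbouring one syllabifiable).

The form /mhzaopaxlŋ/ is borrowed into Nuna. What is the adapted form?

mahazaopaxalaŋa

The consonants /m/, /h/, /x/, /l/, /ŋ/ cannot be parsed into a legal (C)V(N) syllable (only a nasal (/m/, /n/, or /ŋ/) is licensed in coda position; onsets are limited to one consonant).
Epenthesis after each stranded consonant: /m/ → /ma/, /h/ → /ha/, /x/ → /xa/, /l/ → /la/, /ŋ/ → /ŋa/.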